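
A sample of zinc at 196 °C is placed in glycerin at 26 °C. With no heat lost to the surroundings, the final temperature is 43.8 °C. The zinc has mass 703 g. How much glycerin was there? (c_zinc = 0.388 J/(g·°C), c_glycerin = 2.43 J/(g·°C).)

m ≈ 960 g

Heat lost by the zinc = heat gained by the glycerin:
703×0.388×(196 − 43.8) = m×2.43×(43.8 − 26)
43.25 m = 41515  ⇒  m ≈ 959.8 g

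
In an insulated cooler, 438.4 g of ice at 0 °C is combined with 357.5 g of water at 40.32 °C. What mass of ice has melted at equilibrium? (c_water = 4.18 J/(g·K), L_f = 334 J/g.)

m_melted ≈ 180 g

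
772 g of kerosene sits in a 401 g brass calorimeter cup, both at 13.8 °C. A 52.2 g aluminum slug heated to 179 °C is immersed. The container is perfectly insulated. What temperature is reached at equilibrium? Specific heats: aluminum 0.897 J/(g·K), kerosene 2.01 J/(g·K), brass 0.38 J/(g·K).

T_f ≈ 18.2 °C

T_f = Σ m_i c_i T_i / Σ m_i c_i:
T_f = (46.82·179 + 1551.7·13.8 + 152.38·13.8) / (46.82 + 1551.7 + 152.38)
    = 31898 / 1750.9 ≈ 18.22 °C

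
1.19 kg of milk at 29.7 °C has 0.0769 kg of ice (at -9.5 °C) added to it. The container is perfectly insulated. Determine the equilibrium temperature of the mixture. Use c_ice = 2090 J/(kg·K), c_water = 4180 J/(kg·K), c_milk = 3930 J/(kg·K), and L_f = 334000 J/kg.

T_f ≈ 22.3 °C

Energy balance with sensible and latent terms:
warm ice to 0 °C: 0.0769×2090×(0 − (-9.5)) = 1526.8
  melt ice: 0.0769×334000 = 25685
  warm the meltwater: 321.44 T
  milk cools: 1.19×3930×(T − 29.7) = 4676.7(T − 29.7)
4998.1 T = 138898 − 27211 = 111687
T ≈ 22.35 °C. Since T > 0 °C, the all-ice-melts assumption holds.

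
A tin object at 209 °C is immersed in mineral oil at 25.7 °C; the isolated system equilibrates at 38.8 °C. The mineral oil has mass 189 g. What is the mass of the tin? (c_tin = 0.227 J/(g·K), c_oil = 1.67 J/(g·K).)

m ≈ 107 g

Heat lost by the tin = heat gained by the oil:
m×0.227×(209 − 38.8) = 189×1.67×(38.8 − 25.7)
38.64 m = 4134.8  ⇒  m ≈ 107 g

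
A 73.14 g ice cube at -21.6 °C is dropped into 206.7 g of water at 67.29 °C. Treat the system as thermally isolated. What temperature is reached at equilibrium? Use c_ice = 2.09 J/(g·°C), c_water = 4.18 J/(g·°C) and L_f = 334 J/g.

Energy conservation, ΣQ = 0:
ice -21.6→0 °C: 73.14×2.09×21.6 = 3301.8; latent heat to melt: 73.14×334 = 24429; warm the meltwater: 305.73 T; water cools: 206.7×4.18×(T − 67.29) = 864.01(T − 67.29)
1169.7 T = 58139 − 27731 = 30408
T ≈ 26.00 °C (positive, so assuming full melt was valid).

T_f ≈ 26.0 °C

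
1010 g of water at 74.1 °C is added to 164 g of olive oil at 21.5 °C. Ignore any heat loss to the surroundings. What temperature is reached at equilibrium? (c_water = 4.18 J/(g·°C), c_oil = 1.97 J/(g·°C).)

T_f ≈ 70.4 °C

Let T be the final temperature. ΣQ_i = 0:
1010*4.18*(T − 74.1) + 164*1.97*(T − 21.5) = 0
4221.8(T − 74.1) + 323.08(T − 21.5) = 0
4544.9 T = 319782
T = 319782/4544.9 ≈ 70.36 °C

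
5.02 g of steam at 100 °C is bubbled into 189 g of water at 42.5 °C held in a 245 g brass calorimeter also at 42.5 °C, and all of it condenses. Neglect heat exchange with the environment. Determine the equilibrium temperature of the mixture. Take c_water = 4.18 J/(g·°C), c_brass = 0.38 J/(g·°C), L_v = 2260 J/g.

T_f ≈ 56.4 °C

Net heat exchanged in the isolated system is zero:
condense steam: −5.02×2260 = −11345
  condensate cools 100→T: 5.02×4.18×(T − 100) = 20.98(T − 100)
  water warms: 189×4.18×(T − 42.5) = 790.02(T − 42.5)
  cup: 93.1(T − 42.5)
904.1 T = 11345 + 2098.4 + 37533 = 50976
T ≈ 56.38 °C — below 100 °C, confirming all the steam condensed.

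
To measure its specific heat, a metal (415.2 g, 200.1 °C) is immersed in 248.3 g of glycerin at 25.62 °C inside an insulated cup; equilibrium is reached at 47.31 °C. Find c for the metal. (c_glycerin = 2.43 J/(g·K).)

c ≈ 0.206 J/(g·K)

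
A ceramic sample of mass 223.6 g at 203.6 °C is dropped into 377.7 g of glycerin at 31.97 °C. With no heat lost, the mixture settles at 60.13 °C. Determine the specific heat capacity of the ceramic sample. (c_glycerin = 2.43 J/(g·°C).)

m_s c (T_s − T_f) = m_glycerin c_glycerin (T_f − T_0):
223.6·c·(203.6 − 60.13) = 377.7·2.43·(60.13 − 31.97)
32080 c = 25846  ⇒  c ≈ 0.8057 J/(g·°C)

c ≈ 0.806 J/(g·°C)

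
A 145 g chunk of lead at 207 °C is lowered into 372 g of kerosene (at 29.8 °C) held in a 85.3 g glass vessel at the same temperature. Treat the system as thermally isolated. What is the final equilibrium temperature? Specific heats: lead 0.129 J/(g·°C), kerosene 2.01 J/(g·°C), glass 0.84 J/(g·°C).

T_f = Σ m_i c_i T_i / Σ m_i c_i:
T_f = (18.71×207 + 747.72×29.8 + 71.65×29.8) / (18.71 + 747.72 + 71.65)
    = 28289 / 838.08 ≈ 33.75 °C

T_f ≈ 33.8 °C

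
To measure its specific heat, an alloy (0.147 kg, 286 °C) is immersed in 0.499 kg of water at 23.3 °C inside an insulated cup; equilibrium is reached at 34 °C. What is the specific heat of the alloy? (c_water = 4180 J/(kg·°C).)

m_s c (T_s − T_f) = m_water c_water (T_f − T_0):
0.147×c×(286 − 34) = 0.499×4180×(34 − 23.3)
37.04 c = 22318  ⇒  c ≈ 602.5 J/(kg·°C)

c ≈ 602 J/(kg·°C)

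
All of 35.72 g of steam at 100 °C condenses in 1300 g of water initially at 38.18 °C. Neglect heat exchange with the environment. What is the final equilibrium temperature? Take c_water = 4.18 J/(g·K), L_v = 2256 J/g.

T_f ≈ 54.3 °C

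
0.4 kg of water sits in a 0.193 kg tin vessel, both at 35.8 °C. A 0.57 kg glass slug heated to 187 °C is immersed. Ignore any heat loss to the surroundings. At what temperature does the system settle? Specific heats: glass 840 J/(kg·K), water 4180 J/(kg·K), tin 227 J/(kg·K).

Conservation of energy gives ΣQ = 0:
0.57*840*(T − 187) + 0.4*4180*(T − 35.8) + 0.193*227*(T − 35.8) = 0
2194.6 T = 150962
T = 150962/2194.6 ≈ 68.79 °C

T_f ≈ 68.8 °C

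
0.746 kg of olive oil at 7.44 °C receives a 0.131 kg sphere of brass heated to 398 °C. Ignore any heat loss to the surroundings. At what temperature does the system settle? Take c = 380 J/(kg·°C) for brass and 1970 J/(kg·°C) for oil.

T_f = Σ m_i c_i T_i / Σ m_i c_i:
T_f = (49.78·398 + 1469.6·7.44) / (49.78 + 1469.6)
    = 30746 / 1519.4 ≈ 20.24 °C

T_f ≈ 20.2 °C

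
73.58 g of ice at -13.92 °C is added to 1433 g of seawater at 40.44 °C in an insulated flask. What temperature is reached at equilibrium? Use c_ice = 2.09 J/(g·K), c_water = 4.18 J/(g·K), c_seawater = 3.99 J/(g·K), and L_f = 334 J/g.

Net heat exchanged in the isolated system is zero:
warm ice to 0 °C: 73.58×2.09×(0 − (-13.92)) = 2140.6
  latent heat to melt: 73.58×334 = 24576
  warm the meltwater: 307.56 T
  seawater cools: 1433×3.99×(T − 40.44) = 5717.7(T − 40.44)
6025.2 T = 231223 − 26716 = 204506
T ≈ 33.94 °C (positive, so assuming full melt was valid).

T_f ≈ 33.9 °C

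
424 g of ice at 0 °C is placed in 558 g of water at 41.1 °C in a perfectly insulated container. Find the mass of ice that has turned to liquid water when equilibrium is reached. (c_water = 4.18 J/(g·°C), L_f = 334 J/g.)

m_melted ≈ 287 g

Water can give up m c ΔT = 558·4.18·41.1 = 95863 J before reaching 0 °C.
To melt every bit of ice: 424·334 = 141616 J.
95863 J < 141616 J, so only part of the ice melts and the system sits at 0 °C.
Mass melted = 95863/334 ≈ 287 g.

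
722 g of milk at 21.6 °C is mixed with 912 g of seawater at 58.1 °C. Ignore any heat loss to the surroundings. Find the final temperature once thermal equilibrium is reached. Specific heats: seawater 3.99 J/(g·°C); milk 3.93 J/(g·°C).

T_f ≈ 42.1 °C

With ΣQ=0 the equilibrium temperature is the m·c-weighted mean:
T_f = (3638.9*58.1 + 2837.5*21.6) / (3638.9 + 2837.5)
    = 272708 / 6476.3 ≈ 42.11 °C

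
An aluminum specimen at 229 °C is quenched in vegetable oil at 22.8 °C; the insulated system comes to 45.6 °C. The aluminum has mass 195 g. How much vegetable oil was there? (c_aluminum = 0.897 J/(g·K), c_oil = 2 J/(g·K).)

Heat lost by the aluminum = heat gained by the oil:
195·0.897·(229 − 45.6) = m·2·(45.6 − 22.8)
45.6 m = 32079  ⇒  m ≈ 703.5 g

m ≈ 703 g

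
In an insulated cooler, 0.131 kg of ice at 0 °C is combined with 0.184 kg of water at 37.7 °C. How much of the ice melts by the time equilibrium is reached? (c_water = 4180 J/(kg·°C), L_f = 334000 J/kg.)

Cooling the water to 0 °C releases 0.184·4180·37.7 = 28996 J.
To melt every bit of ice: 0.131·334000 = 43754 J.
28996 J < 43754 J, so only part of the ice melts and the system sits at 0 °C.
m_melted·334000 = 28996  ⇒  m_melted ≈ 0.08681 kg.

m_melted ≈ 0.0868 kg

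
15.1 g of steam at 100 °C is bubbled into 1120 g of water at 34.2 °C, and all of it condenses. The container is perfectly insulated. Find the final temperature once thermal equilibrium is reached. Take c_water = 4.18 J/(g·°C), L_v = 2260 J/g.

T_f ≈ 42.3 °C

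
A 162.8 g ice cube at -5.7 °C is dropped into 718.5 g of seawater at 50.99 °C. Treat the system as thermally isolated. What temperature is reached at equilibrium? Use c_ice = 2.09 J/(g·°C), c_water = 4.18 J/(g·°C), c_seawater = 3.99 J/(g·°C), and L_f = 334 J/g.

T_f ≈ 25.3 °C

Sum of m c ΔT and latent-heat terms is zero:
warm ice to 0 °C: 162.8·2.09·(0 − (-5.7)) = 1939.4
  fusion: m_ice L_f = 162.8·334 = 54375
  warm the meltwater: 680.5 T
  seawater: 2866.8(T − 50.99)
3547.3 T = 146179 − 56315 = 89864
T ≈ 25.33 °C (positive, so assuming full melt was valid).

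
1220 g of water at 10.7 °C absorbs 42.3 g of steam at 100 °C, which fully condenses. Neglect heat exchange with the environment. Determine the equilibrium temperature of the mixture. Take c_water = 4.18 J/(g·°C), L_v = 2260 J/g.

Let T be the final temperature. ΣQ_i = 0:
steam→water at 100 °C releases m L_v = 42.3·2260 = 95598; condensate cools 100→T: 42.3·4.18·(T − 100) = 176.81(T − 100); original water: 5099.6(T − 10.7)
5276.4 T = 95598 + 17681 + 54566 = 167845
T ≈ 31.81 °C (< 100 °C, so full condensation is consistent).

T_f ≈ 31.8 °C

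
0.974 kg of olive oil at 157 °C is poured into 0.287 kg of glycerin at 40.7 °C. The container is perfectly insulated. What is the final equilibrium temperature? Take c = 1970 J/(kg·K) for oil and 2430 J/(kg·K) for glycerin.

T_f ≈ 126.0 °C

Let T be the final temperature. ΣQ_i = 0:
0.974×1970×(T − 157) + 0.287×2430×(T − 40.7) = 0
(1918.8 + 697.41) T = 1918.8×157 + 697.41×40.7
T ≈ 126.00 °C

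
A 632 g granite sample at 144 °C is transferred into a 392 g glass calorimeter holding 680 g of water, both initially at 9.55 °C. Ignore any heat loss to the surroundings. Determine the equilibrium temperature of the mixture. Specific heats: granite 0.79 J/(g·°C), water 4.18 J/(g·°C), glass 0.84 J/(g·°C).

T_f ≈ 27.8 °C

Taking heat into each body as positive, Σ m c ΔT = 0:
632*0.79*(T − 144) + 680*4.18*(T − 9.55) + 392*0.84*(T − 9.55) = 0
499.28(T − 144) + 2842.4(T − 9.55) + 329.28(T − 9.55) = 0
(499.28 + 2842.4 + 329.28) T = 499.28*144 + 2842.4*9.55 + 329.28*9.55
T = 102186 / 3671 = 27.8 °C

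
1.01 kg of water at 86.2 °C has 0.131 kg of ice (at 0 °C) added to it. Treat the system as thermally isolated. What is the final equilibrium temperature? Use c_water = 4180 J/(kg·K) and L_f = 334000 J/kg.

Conservation of energy gives ΣQ = 0:
melt ice: 0.131×334000 = 43754
  meltwater 0→T: 0.131×4180×T = 547.58 T
  water cools: 1.01×4180×(T − 86.2) = 4221.8(T − 86.2)
4769.4 T = 363919 − 43754 = 320165
T ≈ 67.13 °C. Since T > 0 °C, the all-ice-melts assumption holds.

T_f ≈ 67.1 °C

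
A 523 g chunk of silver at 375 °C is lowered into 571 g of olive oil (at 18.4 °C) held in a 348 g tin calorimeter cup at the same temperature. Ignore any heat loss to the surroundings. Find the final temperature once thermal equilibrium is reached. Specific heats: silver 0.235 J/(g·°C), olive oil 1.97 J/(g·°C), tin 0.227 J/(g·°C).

T_f ≈ 51.4 °C

Conservation of energy gives ΣQ = 0:
523·0.235·(T − 375) + 571·1.97·(T − 18.4) + 348·0.227·(T − 18.4) = 0
122.9(T − 375) + 1124.9(T − 18.4) + 79(T − 18.4) = 0
1326.8 T = 68241
T ≈ 51.43 °C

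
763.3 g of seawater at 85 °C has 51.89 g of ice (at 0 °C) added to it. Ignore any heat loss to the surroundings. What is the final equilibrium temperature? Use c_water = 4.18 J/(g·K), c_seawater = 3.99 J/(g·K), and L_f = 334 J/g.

T_f ≈ 74.0 °C

Energy conservation, ΣQ = 0:
fusion: m_ice L_f = 51.89×334 = 17331; meltwater 0→T: 51.89×4.18×T = 216.9 T; seawater cools: 763.3×3.99×(T − 85) = 3045.6(T − 85)
3262.5 T = 258873 − 17331 = 241542
T ≈ 74.04 °C — above 0 °C, consistent with complete melting.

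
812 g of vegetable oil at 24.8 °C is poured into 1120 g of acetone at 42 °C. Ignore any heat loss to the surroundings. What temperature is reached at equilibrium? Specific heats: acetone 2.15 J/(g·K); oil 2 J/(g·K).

With ΣQ=0 the equilibrium temperature is the m·c-weighted mean:
T_f = (2408·42 + 1624·24.8) / (2408 + 1624)
    = 141411 / 4032 ≈ 35.07 °C

T_f ≈ 35.1 °C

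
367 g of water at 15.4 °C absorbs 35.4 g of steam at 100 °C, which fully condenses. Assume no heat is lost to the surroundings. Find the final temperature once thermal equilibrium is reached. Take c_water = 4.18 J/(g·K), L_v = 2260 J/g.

T_f ≈ 70.4 °C

Conservation of energy gives ΣQ = 0:
latent heat released on condensation: 35.4·2260 = 80004; condensate cools 100→T: 35.4·4.18·(T − 100) = 147.97(T − 100); water warms: 367·4.18·(T − 15.4) = 1534.1(T − 15.4)
1682 T = 80004 + 14797 + 23625 = 118426
T ≈ 70.41 °C, under the boiling point, so the assumption holds.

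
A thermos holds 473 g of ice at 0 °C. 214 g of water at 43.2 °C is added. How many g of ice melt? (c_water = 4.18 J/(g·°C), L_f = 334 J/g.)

m_melted ≈ 116 g

Water can give up m c ΔT = 214×4.18×43.2 = 38643 J before reaching 0 °C.
Melting all 473 g of ice would need 473×334 = 157982 J.
Since 38643 < 157982 J, not all the ice melts; equilibrium is at 0 °C.
m_melt = 38643 / L_f = 115.7 g.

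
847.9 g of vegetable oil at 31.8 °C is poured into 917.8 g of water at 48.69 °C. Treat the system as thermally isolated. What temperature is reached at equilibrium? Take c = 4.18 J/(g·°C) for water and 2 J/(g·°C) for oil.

T_f ≈ 43.5 °C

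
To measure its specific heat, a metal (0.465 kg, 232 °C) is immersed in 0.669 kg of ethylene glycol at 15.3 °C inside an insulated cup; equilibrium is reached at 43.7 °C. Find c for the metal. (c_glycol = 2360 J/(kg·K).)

Energy conservation, ΣQ = 0:
0.465·c·(43.7 − 232) + 0.669·2360·(43.7 − 15.3) = 0
-87.56 c = -44839
c = -44839/-87.56 ≈ 512.1 J/(kg·K)

c ≈ 512 J/(kg·K)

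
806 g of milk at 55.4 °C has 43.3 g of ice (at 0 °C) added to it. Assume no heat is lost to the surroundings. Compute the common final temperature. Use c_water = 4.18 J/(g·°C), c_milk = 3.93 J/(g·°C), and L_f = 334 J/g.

T_f ≈ 48.1 °C

Heat gained plus heat lost sum to zero:
latent heat to melt: 43.3×334 = 14462
  meltwater 0→T: 43.3×4.18×T = 180.99 T
  milk cools: 806×3.93×(T − 55.4) = 3167.6(T − 55.4)
3348.6 T = 175484 − 14462 = 161022
T ≈ 48.09 °C. Since T > 0 °C, the all-ice-melts assumption holds.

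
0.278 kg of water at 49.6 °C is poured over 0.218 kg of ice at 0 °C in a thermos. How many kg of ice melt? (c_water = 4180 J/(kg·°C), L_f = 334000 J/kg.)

Cooling the water to 0 °C releases 0.278·4180·49.6 = 57637 J.
Fully melting the ice requires m_ice L_f = 0.218·334000 = 72812 J.
Since 57637 < 72812 J, not all the ice melts; equilibrium is at 0 °C.
m_melted·334000 = 57637  ⇒  m_melted ≈ 0.1726 kg.

m_melted ≈ 0.173 kg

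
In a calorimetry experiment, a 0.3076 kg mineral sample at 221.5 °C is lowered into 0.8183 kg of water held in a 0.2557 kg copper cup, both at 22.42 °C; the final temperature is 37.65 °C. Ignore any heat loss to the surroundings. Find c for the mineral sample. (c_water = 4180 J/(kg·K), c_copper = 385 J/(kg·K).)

Heat gained plus heat lost sum to zero:
0.3076·c·(37.65 − 221.5) + 0.8183·4180·(37.65 − 22.42) + 0.2557·385·(37.65 − 22.42) = 0
-56.55 c = -53593
c = -53593/-56.55 ≈ 947.7 J/(kg·K)

c ≈ 948 J/(kg·K)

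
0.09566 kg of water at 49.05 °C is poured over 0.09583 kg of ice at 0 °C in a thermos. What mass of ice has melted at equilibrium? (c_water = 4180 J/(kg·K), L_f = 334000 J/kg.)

m_melted ≈ 0.0587 kg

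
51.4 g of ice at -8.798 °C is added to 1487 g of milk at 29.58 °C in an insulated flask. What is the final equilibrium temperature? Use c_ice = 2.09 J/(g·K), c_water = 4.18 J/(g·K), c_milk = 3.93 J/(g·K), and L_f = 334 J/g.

Setting the total heat transfer to zero:
warm ice to 0 °C: 51.4×2.09×(0 − (-8.798)) = 945.13
  fusion: m_ice L_f = 51.4×334 = 17168
  meltwater 0→T: 51.4×4.18×T = 214.85 T
  milk cools: 1487×3.93×(T − 29.58) = 5843.9(T − 29.58)
6058.8 T = 172863 − 18113 = 154750
T ≈ 25.54 °C — above 0 °C, consistent with complete melting.

T_f ≈ 25.5 °C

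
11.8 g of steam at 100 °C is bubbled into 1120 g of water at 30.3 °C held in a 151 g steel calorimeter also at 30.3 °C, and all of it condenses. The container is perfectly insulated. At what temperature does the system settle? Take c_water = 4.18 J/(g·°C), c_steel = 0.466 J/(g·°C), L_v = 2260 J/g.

Heat gained plus heat lost sum to zero:
condense steam: −11.8·2260 = −26668
  condensate cools 100→T: 11.8·4.18·(T − 100) = 49.32(T − 100)
  water warms: 1120·4.18·(T − 30.3) = 4681.6(T − 30.3)
  cup: 70.37(T − 30.3)
4801.3 T = 26668 + 4932.4 + 143985 = 175585
T ≈ 36.57 °C — below 100 °C, confirming all the steam condensed.

T_f ≈ 36.6 °C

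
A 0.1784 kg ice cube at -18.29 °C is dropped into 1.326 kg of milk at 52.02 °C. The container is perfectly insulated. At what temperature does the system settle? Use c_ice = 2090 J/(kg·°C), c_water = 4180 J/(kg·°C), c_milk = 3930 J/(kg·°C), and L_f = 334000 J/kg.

Energy balance with sensible and latent terms:
ice -18.29→0 °C: 0.1784×2090×18.29 = 6819.5
  latent heat to melt: 0.1784×334000 = 59586
  meltwater 0→T: 0.1784×4180×T = 745.71 T
  milk cools: 1.326×3930×(T − 52.02) = 5211.2(T − 52.02)
5956.9 T = 271086 − 66405 = 204680
T ≈ 34.36 °C. Since T > 0 °C, the all-ice-melts assumption holds.

T_f ≈ 34.4 °C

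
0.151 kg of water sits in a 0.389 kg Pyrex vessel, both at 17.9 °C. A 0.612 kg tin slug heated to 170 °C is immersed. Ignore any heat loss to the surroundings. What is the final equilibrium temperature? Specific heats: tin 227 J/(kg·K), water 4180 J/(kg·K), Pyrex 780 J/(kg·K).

T_f ≈ 37.6 °C

Energy conservation, ΣQ = 0:
0.612·227·(T − 170) + 0.151·4180·(T − 17.9) + 0.389·780·(T − 17.9) = 0
138.92(T − 170) + 631.18(T − 17.9) + 303.42(T − 17.9) = 0
(138.92 + 631.18 + 303.42) T = 138.92·170 + 631.18·17.9 + 303.42·17.9
T = 40346 / 1073.5 = 37.6 °C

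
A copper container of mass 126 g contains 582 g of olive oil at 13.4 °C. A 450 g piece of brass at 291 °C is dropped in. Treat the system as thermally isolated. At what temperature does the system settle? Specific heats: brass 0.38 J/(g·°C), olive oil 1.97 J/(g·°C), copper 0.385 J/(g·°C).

Conservation of energy gives ΣQ = 0:
450*0.38*(T − 291) + 582*1.97*(T − 13.4) + 126*0.385*(T − 13.4) = 0
(171 + 1146.5 + 48.51) T = 171*291 + 1146.5*13.4 + 48.51*13.4
T = 65775 / 1366 = 48.1 °C

T_f ≈ 48.1 °C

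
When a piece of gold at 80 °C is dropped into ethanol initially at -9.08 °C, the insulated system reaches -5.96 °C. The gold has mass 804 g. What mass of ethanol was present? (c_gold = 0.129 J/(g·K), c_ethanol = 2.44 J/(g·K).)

m ≈ 1170 g

Heat lost by the gold = heat gained by the ethanol:
804·0.129·(80 − -5.96) = m·2.44·(-5.96 − (-9.08))
7.613 m = 8915.4  ⇒  m ≈ 1171 g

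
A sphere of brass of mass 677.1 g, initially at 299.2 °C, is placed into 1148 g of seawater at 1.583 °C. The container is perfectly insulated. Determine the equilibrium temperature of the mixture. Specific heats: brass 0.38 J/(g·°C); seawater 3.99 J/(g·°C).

With ΣQ=0 the equilibrium temperature is the m·c-weighted mean:
T_f = (257.3·299.2 + 4580.5·1.583) / (257.3 + 4580.5)
    = 84235 / 4837.8 ≈ 17.41 °C

T_f ≈ 17.4 °C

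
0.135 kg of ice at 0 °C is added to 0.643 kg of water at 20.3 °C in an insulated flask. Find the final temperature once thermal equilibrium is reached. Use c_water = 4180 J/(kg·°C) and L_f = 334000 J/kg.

T_f ≈ 2.9 °C

Taking heat into each body as positive, Σ m c ΔT = 0:
fusion: m_ice L_f = 0.135×334000 = 45090; warm the meltwater: 564.3 T; water cools: 0.643×4180×(T − 20.3) = 2687.7(T − 20.3)
3252 T = 54561 − 45090 = 9471.1
T ≈ 2.91 °C (positive, so assuming full melt was valid).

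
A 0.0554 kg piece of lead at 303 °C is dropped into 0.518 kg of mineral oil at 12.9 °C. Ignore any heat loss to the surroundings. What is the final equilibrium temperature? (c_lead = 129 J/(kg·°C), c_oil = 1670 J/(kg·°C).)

T_f ≈ 15.3 °C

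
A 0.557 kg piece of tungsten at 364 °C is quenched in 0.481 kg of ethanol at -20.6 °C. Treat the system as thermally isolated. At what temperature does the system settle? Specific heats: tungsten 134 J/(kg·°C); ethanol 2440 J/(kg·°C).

T_f ≈ 2.4 °C

Set heat shed by the hot body equal to heat absorbed by the cold body:
0.557×134×(364 − T) = 0.481×2440×(T − (-20.6))
74.64(364 − T) = 1173.6(T − (-20.6))
1248.3 T = 2991.2  ⇒  T ≈ 2.40 °C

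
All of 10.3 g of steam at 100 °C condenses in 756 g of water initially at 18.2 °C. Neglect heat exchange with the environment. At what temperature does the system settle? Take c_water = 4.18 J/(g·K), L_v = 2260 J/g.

T_f ≈ 26.6 °C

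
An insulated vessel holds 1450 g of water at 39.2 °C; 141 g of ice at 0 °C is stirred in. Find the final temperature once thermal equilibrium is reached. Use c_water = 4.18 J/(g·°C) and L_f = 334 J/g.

T_f ≈ 28.6 °C

Taking heat into each body as positive, Σ m c ΔT = 0:
melt ice: 141·334 = 47094; warm the meltwater: 589.38 T; water cools: 1450·4.18·(T − 39.2) = 6061(T − 39.2)
6650.4 T = 237591 − 47094 = 190497
T ≈ 28.64 °C. Since T > 0 °C, the all-ice-melts assumption holds.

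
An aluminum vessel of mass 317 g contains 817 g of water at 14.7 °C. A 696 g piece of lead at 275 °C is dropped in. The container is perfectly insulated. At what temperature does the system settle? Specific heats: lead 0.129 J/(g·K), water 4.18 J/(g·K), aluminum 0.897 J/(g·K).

T_f ≈ 20.9 °C

Setting the total heat transfer to zero:
696·0.129·(T − 275) + 817·4.18·(T − 14.7) + 317·0.897·(T − 14.7) = 0
(89.78 + 3415.1 + 284.35) T = 89.78·275 + 3415.1·14.7 + 284.35·14.7
T = 79072/3789.2 ≈ 20.87 °C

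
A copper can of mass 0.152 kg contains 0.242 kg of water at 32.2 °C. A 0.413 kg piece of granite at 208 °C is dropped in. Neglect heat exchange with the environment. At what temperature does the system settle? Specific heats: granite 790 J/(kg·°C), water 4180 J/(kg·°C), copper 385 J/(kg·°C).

T_f ≈ 73.3 °C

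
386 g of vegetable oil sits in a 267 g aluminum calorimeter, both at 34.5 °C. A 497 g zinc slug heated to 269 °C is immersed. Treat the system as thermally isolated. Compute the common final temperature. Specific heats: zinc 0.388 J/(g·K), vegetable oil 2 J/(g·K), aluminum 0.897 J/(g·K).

Net heat exchanged in the isolated system is zero:
497×0.388×(T − 269) + 386×2×(T − 34.5) + 267×0.897×(T − 34.5) = 0
1204.3 T = 86770
T = 86770/1204.3 ≈ 72.05 °C

T_f ≈ 72.0 °C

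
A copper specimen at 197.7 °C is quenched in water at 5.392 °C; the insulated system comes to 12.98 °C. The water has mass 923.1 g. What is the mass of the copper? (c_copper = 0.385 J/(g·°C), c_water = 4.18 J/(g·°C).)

Setting the total heat transfer to zero:
m×0.385×(12.98 − 197.7) + 923.1×4.18×(12.98 − 5.392) = 0
-71.12 m = -29279
m = -29279/-71.12 ≈ 411.7 g

m ≈ 412 g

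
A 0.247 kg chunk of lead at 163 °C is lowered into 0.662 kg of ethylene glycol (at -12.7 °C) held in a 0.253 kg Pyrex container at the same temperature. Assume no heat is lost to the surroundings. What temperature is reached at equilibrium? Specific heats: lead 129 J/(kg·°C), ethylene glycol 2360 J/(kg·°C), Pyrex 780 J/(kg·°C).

T_f is the heat-capacity-weighted average of the initial temperatures:
T_f = (31.86*163 + 1562.3*(-12.7) + 197.34*(-12.7)) / (31.86 + 1562.3 + 197.34)
    = -17154 / 1791.5 ≈ -9.58 °C

T_f ≈ -9.6 °C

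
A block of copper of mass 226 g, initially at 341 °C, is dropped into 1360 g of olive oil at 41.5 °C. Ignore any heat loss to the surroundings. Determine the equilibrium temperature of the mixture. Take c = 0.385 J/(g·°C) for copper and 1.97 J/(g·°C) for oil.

Set heat shed by the hot body equal to heat absorbed by the cold body:
226×0.385×(341 − T) = 1360×1.97×(T − 41.5)
87.01(341 − T) = 2679.2(T − 41.5)
2766.2 T = 140857  ⇒  T ≈ 50.92 °C

T_f ≈ 50.9 °C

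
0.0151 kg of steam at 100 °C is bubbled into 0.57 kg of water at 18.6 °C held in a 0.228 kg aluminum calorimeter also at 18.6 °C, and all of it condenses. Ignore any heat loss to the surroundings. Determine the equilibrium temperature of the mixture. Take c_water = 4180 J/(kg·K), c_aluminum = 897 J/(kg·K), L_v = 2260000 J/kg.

T_f ≈ 33.4 °C

Energy balance with sensible and latent terms:
steam→water at 100 °C releases m L_v = 0.0151·2260000 = 34126; condensed water 100 °C→T: 63.12(T − 100); original water: 2382.6(T − 18.6); cup: 204.52(T − 18.6)
2650.2 T = 34126 + 6311.8 + 48120 = 88558
T ≈ 33.42 °C — below 100 °C, confirming all the steam condensed.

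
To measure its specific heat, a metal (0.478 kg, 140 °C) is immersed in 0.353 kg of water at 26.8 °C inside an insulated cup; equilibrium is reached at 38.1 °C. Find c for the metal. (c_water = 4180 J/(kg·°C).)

m_s c (T_s − T_f) = m_water c_water (T_f − T_0):
0.478·c·(140 − 38.1) = 0.353·4180·(38.1 − 26.8)
48.71 c = 16674  ⇒  c ≈ 342.3 J/(kg·°C)

c ≈ 342 J/(kg·°C)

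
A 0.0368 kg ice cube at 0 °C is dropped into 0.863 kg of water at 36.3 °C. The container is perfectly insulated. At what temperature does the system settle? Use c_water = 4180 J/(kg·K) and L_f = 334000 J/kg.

T_f ≈ 31.5 °C

Energy balance with sensible and latent terms:
fusion: m_ice L_f = 0.0368·334000 = 12291
  meltwater 0→T: 0.0368·4180·T = 153.82 T
  water cools: 0.863·4180·(T − 36.3) = 3607.3(T − 36.3)
3761.2 T = 130946 − 12291 = 118655
T ≈ 31.55 °C — above 0 °C, consistent with complete melting.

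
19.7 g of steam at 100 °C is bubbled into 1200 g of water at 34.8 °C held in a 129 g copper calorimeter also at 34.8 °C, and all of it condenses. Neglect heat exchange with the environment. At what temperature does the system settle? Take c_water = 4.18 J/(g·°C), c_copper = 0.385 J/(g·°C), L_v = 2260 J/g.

T_f ≈ 44.5 °C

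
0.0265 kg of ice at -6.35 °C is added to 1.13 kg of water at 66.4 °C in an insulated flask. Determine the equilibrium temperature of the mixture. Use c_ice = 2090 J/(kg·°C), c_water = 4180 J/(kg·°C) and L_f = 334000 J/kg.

T_f ≈ 63.0 °C

Sum of m c ΔT and latent-heat terms is zero:
warm ice to 0 °C: 0.0265×2090×(0 − (-6.35)) = 351.69
  fusion: m_ice L_f = 0.0265×334000 = 8851
  meltwater 0→T: 0.0265×4180×T = 110.77 T
  water cools: 1.13×4180×(T − 66.4) = 4723.4(T − 66.4)
4834.2 T = 313634 − 9202.7 = 304431
T ≈ 62.97 °C — above 0 °C, consistent with complete melting.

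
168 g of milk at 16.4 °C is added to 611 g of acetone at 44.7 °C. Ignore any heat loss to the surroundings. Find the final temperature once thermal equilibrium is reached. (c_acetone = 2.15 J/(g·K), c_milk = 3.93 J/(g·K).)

Heat lost by the acetone equals heat gained by the milk:
611×2.15×(44.7 − T) = 168×3.93×(T − 16.4)
1313.6(44.7 − T) = 660.24(T − 16.4)
1973.9 T = 69548  ⇒  T ≈ 35.23 °C

T_f ≈ 35.2 °C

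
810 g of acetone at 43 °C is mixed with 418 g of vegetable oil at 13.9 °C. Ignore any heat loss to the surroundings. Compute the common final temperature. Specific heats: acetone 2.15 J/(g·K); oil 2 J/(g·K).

T_f ≈ 33.6 °C

Heat gained plus heat lost sum to zero:
810·2.15·(T − 43) + 418·2·(T − 13.9) = 0
2577.5 T = 86505
T = 86505/2577.5 ≈ 33.56 °C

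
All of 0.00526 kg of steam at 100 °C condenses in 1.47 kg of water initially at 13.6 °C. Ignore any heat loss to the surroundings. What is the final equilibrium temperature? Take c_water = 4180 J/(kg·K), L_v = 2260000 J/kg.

T_f ≈ 15.8 °C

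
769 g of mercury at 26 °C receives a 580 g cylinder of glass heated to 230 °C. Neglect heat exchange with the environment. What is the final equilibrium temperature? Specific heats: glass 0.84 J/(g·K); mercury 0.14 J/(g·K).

T_f ≈ 193.1 °C

T_f = Σ m_i c_i T_i / Σ m_i c_i:
T_f = (487.2·230 + 107.66·26) / (487.2 + 107.66)
    = 114855 / 594.86 ≈ 193.08 °C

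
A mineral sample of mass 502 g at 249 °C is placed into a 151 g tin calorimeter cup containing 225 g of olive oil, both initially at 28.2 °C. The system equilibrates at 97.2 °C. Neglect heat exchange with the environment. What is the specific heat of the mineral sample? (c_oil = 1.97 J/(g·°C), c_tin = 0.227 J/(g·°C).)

c ≈ 0.432 J/(g·°C)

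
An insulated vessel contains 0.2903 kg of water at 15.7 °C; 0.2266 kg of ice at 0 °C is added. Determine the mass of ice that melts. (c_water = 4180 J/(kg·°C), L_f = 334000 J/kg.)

Cooling the water to 0 °C releases 0.2903·4180·15.7 = 19051 J.
To melt every bit of ice: 0.2266·334000 = 75684 J.
Since 19051 < 75684 J, not all the ice melts; equilibrium is at 0 °C.
m_melted·334000 = 19051  ⇒  m_melted ≈ 0.05704 kg.

m_melted ≈ 0.057 kg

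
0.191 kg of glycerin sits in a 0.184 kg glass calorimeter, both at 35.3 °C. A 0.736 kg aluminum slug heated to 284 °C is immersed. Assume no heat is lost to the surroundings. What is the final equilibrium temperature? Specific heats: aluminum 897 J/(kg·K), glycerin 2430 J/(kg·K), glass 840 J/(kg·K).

T_f ≈ 163.7 °C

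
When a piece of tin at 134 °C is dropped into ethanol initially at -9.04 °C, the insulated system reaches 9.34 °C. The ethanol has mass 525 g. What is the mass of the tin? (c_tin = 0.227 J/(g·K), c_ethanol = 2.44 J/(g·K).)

m ≈ 832 g

|Q_tin| = |Q_ethanol|:
m×0.227×(134 − 9.34) = 525×2.44×(9.34 − (-9.04))
28.3 m = 23545  ⇒  m ≈ 832 g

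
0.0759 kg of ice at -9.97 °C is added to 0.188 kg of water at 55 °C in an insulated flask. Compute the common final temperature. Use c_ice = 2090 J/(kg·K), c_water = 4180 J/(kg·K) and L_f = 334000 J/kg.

Let T be the final temperature. ΣQ_i = 0:
ice -9.97→0 °C: 0.0759·2090·9.97 = 1581.6
  melt ice: 0.0759·334000 = 25351
  meltwater 0→T: 0.0759·4180·T = 317.26 T
  water: 785.84(T − 55)
1103.1 T = 43221 − 26932 = 16289
T ≈ 14.77 °C. Since T > 0 °C, the all-ice-melts assumption holds.

T_f ≈ 14.8 °C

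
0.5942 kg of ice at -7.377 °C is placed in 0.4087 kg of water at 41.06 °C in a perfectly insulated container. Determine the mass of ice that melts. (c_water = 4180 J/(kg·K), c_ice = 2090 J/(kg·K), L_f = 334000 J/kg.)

Water can give up m c ΔT = 0.4087·4180·41.06 = 70146 J before reaching 0 °C.
Of that, 0.5942·2090·7.377 = 9161.3 J goes to bring the ice to 0 °C, leaving 60984 J.
Melting all 0.5942 kg of ice would need 0.5942·334000 = 198463 J.
60984 J < 198463 J, so only part of the ice melts and the system sits at 0 °C.
Mass melted = 60984/334000 ≈ 0.1826 kg.

m_melted ≈ 0.183 kg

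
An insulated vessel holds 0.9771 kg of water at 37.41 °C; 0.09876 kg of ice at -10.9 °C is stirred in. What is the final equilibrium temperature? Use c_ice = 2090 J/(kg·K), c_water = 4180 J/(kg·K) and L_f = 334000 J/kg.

Energy balance with sensible and latent terms:
warm ice to 0 °C: 0.09876·2090·(0 − (-10.9)) = 2249.9
  fusion: m_ice L_f = 0.09876·334000 = 32986
  meltwater 0→T: 0.09876·4180·T = 412.82 T
  water: 4084.3(T − 37.41)
4497.1 T = 152793 − 35236 = 117557
T ≈ 26.14 °C — above 0 °C, consistent with complete melting.

T_f ≈ 26.1 °C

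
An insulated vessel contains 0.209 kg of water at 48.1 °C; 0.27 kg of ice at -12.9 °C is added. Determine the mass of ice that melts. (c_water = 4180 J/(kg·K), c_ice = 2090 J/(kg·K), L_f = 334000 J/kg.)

Heat available from the water dropping to 0 °C: 0.209×4180×48.1 = 42021 J.
Warming the ice to 0 °C takes 0.27×2090×12.9 = 7279.5 J, leaving 34742 J for melting.
Melting all 0.27 kg of ice would need 0.27×334000 = 90180 J.
34742 J < 90180 J, so only part of the ice melts and the system sits at 0 °C.
m_melt = 34742 / L_f = 0.104 kg.

m_melted ≈ 0.104 kg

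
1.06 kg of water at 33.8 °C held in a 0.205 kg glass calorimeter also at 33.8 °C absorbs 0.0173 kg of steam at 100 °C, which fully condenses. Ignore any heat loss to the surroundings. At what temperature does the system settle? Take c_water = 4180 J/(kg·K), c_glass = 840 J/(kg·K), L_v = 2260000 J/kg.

Energy balance with sensible and latent terms:
condense steam: −0.0173·2260000 = −39098; condensate cools 100→T: 0.0173·4180·(T − 100) = 72.31(T − 100); original water: 4430.8(T − 33.8); glass cup: 0.205·840·(T − 33.8) = 172.2(T − 33.8)
4675.3 T = 39098 + 7231.4 + 155581 = 201911
T ≈ 43.19 °C (< 100 °C, so full condensation is consistent).

T_f ≈ 43.2 °C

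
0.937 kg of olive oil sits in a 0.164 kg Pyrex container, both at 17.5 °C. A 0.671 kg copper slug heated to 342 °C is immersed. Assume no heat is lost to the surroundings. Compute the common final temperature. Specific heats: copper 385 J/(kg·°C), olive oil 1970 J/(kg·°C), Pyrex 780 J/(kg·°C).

T_f ≈ 55.1 °C

Heat gained plus heat lost sum to zero:
0.671*385*(T − 342) + 0.937*1970*(T − 17.5) + 0.164*780*(T − 17.5) = 0
258.34(T − 342) + 1845.9(T − 17.5) + 127.92(T − 17.5) = 0
(258.34 + 1845.9 + 127.92) T = 258.34*342 + 1845.9*17.5 + 127.92*17.5
T ≈ 55.06 °C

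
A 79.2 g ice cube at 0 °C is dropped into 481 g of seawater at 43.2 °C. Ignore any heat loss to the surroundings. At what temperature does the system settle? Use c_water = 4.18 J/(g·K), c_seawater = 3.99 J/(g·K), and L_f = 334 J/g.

Net heat exchanged in the isolated system is zero:
fusion: m_ice L_f = 79.2×334 = 26453; warm the meltwater: 331.06 T; seawater cools: 481×3.99×(T − 43.2) = 1919.2(T − 43.2)
2250.2 T = 82909 − 26453 = 56456
T ≈ 25.09 °C (positive, so assuming full melt was valid).

T_f ≈ 25.1 °C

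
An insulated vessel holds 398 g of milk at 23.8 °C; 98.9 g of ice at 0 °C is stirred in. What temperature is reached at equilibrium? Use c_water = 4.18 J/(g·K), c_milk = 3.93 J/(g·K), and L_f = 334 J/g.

T_f ≈ 2.1 °C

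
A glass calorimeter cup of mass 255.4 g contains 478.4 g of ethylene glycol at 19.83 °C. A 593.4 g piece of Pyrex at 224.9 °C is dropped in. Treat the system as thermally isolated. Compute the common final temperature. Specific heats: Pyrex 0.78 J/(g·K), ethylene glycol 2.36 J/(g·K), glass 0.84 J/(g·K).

Net heat exchanged in the isolated system is zero:
593.4*0.78*(T − 224.9) + 478.4*2.36*(T − 19.83) + 255.4*0.84*(T − 19.83) = 0
462.85(T − 224.9) + 1129(T − 19.83) + 214.54(T − 19.83) = 0
(462.85 + 1129 + 214.54) T = 462.85*224.9 + 1129*19.83 + 214.54*19.83
T = 130738 / 1806.4 = 72.4 °C

T_f ≈ 72.4 °C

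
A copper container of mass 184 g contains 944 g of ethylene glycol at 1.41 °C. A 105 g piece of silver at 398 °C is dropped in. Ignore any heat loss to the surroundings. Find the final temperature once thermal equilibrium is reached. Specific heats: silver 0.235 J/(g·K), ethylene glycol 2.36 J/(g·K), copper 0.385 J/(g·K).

T_f ≈ 5.6 °C

Heat gained plus heat lost sum to zero:
105·0.235·(T − 398) + 944·2.36·(T − 1.41) + 184·0.385·(T − 1.41) = 0
24.67(T − 398) + 2227.8(T − 1.41) + 70.84(T − 1.41) = 0
2323.4 T = 13062
T = 13062 / 2323.4 = 5.62 °C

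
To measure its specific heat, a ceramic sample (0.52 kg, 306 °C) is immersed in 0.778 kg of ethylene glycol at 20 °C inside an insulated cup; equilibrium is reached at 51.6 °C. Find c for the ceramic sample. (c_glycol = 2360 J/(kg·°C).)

Heat gained plus heat lost sum to zero:
0.52×c×(51.6 − 306) + 0.778×2360×(51.6 − 20) = 0
-132.29 c = -58020
c = -58020/-132.29 ≈ 438.6 J/(kg·°C)

c ≈ 439 J/(kg·°C)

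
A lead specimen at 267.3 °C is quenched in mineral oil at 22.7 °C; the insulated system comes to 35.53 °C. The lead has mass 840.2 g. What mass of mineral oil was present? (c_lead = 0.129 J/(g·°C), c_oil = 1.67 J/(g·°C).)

m ≈ 1170 g

Conservation of energy gives ΣQ = 0:
840.2·0.129·(35.53 − 267.3) + m·1.67·(35.53 − 22.7) = 0
21.43 m = 25121
m = 25121/21.43 ≈ 1172 g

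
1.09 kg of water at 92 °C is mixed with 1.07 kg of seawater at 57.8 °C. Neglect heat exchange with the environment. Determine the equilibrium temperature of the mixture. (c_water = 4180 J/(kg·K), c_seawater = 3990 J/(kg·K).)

T_f ≈ 75.5 °C

Set heat shed by the hot body equal to heat absorbed by the cold body:
1.09*4180*(92 − T) = 1.07*3990*(T − 57.8)
4556.2(92 − T) = 4269.3(T − 57.8)
8825.5 T = 665936  ⇒  T ≈ 75.46 °C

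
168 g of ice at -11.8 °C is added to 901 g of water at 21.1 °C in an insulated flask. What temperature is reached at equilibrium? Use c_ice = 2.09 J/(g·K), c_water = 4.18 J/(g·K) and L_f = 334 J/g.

Net heat exchanged in the isolated system is zero:
warm ice to 0 °C: 168·2.09·(0 − (-11.8)) = 4143.2; latent heat to melt: 168·334 = 56112; meltwater 0→T: 168·4.18·T = 702.24 T; water cools: 901·4.18·(T − 21.1) = 3766.2(T − 21.1)
4468.4 T = 79466 − 60255 = 19211
T ≈ 4.30 °C. Since T > 0 °C, the all-ice-melts assumption holds.

T_f ≈ 4.3 °C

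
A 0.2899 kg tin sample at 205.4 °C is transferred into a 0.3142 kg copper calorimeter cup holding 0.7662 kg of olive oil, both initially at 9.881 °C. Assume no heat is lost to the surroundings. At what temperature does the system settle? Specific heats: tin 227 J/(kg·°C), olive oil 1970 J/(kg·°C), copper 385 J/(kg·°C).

Setting the total heat transfer to zero:
0.2899*227*(T − 205.4) + 0.7662*1970*(T − 9.881) + 0.3142*385*(T − 9.881) = 0
65.81(T − 205.4) + 1509.4(T − 9.881) + 120.97(T − 9.881) = 0
(65.81 + 1509.4 + 120.97) T = 65.81*205.4 + 1509.4*9.881 + 120.97*9.881
T = 29627 / 1696.2 = 17.5 °C

T_f ≈ 17.5 °C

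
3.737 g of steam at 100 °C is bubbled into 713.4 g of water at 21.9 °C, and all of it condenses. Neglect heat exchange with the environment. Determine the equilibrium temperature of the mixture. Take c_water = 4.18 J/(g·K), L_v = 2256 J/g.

T_f ≈ 25.1 °C

Sum of m c ΔT and latent-heat terms is zero:
latent heat released on condensation: 3.737×2256 = 8430.7; condensed water 100 °C→T: 15.62(T − 100); original water: 2982(T − 21.9)
2997.6 T = 8430.7 + 1562.1 + 65306 = 75299
T ≈ 25.12 °C (< 100 °C, so full condensation is consistent).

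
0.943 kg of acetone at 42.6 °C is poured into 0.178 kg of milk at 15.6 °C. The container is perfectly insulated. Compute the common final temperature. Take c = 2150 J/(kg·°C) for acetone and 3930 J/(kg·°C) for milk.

T_f ≈ 35.7 °C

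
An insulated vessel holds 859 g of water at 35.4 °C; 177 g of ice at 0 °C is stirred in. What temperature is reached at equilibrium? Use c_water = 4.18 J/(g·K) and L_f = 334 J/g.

Taking heat into each body as positive, Σ m c ΔT = 0:
latent heat to melt: 177·334 = 59118; warm the meltwater: 739.86 T; water: 3590.6(T − 35.4)
4330.5 T = 127108 − 59118 = 67990
T ≈ 15.70 °C (positive, so assuming full melt was valid).

T_f ≈ 15.7 °C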